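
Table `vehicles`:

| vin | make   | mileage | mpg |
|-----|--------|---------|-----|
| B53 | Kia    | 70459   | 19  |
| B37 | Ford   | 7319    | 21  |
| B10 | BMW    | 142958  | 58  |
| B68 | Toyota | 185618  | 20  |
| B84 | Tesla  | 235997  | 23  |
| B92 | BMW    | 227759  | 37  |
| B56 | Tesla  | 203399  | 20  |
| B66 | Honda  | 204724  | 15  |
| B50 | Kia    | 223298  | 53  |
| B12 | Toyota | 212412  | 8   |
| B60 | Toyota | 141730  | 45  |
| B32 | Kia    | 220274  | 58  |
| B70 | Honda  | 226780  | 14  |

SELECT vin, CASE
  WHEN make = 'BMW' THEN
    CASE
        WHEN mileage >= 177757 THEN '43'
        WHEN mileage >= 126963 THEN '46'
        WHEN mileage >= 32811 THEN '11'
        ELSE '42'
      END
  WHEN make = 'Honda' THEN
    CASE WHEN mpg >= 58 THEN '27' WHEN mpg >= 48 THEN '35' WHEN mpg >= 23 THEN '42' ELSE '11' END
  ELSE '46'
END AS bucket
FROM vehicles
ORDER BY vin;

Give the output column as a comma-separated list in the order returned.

46, 46, 46, 46, 46, 46, 46, 46, 11, 46, 11, 46, 43

vin=B10: make='BMW' → inner[mileage >= 126963] → 46
vin=B12: make='Toyota' → outer ELSE → 46
vin=B32: make='Kia' → outer ELSE → 46
vin=B37: make='Ford' → outer ELSE → 46
vin=B50: make='Kia' → outer ELSE → 46
vin=B53: make='Kia' → outer ELSE → 46
vin=B56: make='Tesla' → outer ELSE → 46
vin=B60: make='Toyota' → outer ELSE → 46
vin=B66: make='Honda' → inner[ELSE] → 11
vin=B68: make='Toyota' → outer ELSE → 46
vin=B70: make='Honda' → inner[ELSE] → 11
vin=B84: make='Tesla' → outer ELSE → 46
vin=B92: make='BMW' → inner[mileage >= 177757] → 43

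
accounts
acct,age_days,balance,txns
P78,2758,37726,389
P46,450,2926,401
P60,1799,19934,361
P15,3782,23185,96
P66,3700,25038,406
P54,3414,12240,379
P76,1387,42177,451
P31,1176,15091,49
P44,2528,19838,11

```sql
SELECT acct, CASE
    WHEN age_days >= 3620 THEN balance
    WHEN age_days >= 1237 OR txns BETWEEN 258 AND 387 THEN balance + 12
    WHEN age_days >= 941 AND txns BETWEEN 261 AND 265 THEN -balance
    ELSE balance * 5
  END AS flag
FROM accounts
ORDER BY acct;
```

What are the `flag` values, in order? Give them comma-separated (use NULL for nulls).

23185, 75455, 19850, 14630, 12252, 19946, 25038, 42189, 37738

acct=P15: age_days >= 3620 → 23185
acct=P31: ELSE → 75455
acct=P44: age_days >= 1237 OR txns BETWEEN 258 AND 387 → 19850
acct=P46: ELSE → 14630
acct=P54: age_days >= 1237 OR txns BETWEEN 258 AND 387 → 12252
acct=P60: age_days >= 1237 OR txns BETWEEN 258 AND 387 → 19946
acct=P66: age_days >= 3620 → 25038
acct=P76: age_days >= 1237 OR txns BETWEEN 258 AND 387 → 42189
acct=P78: age_days >= 1237 OR txns BETWEEN 258 AND 387 → 37738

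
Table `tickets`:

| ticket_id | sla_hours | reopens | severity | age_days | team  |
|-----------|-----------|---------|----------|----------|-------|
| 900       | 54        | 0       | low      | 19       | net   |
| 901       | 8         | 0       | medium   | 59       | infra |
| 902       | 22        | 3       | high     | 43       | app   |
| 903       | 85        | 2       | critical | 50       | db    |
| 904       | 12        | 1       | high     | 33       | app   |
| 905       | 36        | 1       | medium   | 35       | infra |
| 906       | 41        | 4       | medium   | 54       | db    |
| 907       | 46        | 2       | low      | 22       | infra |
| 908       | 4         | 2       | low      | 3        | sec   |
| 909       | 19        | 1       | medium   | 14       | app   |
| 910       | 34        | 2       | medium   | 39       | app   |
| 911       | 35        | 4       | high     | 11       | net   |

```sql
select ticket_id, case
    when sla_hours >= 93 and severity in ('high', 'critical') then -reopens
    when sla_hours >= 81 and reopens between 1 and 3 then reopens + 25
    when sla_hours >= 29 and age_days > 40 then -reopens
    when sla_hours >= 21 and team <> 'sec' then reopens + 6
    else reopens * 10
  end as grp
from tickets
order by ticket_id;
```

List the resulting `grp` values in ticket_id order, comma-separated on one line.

ticket_id=900: sla_hours >= 21 and team <> 'sec' → 6
ticket_id=901: ELSE → 0
ticket_id=902: sla_hours >= 21 and team <> 'sec' → 9
ticket_id=903: sla_hours >= 81 and reopens between 1 and 3 → 27
ticket_id=904: ELSE → 10
ticket_id=905: sla_hours >= 21 and team <> 'sec' → 7
ticket_id=906: sla_hours >= 29 and age_days > 40 → -4
ticket_id=907: sla_hours >= 21 and team <> 'sec' → 8
ticket_id=908: ELSE → 20
ticket_id=909: ELSE → 10
ticket_id=910: sla_hours >= 21 and team <> 'sec' → 8
ticket_id=911: sla_hours >= 21 and team <> 'sec' → 10

6, 0, 9, 27, 10, 7, -4, 8, 20, 10, 8, 10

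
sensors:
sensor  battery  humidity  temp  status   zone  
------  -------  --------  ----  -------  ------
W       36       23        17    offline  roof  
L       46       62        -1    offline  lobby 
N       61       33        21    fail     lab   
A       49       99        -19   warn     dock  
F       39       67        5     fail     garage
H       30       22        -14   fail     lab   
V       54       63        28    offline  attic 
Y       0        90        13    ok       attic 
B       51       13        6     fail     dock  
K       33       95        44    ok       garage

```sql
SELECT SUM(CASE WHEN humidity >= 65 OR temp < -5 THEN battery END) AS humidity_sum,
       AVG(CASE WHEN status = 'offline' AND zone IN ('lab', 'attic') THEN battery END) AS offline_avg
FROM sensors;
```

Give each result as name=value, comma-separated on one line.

[humidity_sum: humidity >= 65 OR temp < -5]
sensor=W: ✗
sensor=L: ✗
sensor=N: ✗
sensor=A: ✓ → 49
sensor=F: ✓ → 39
sensor=H: ✓ → 30
sensor=V: ✗
sensor=Y: ✓ → 0
sensor=B: ✗
sensor=K: ✓ → 33
humidity_sum = 49 + 39 + 30 + 33 = 151
—
[offline_avg: status = 'offline' AND zone IN ('lab', 'attic')]
sensor=W: ✗
sensor=L: ✗
sensor=N: ✗
sensor=A: ✗
sensor=F: ✗
sensor=H: ✗
sensor=V: ✓ → 54
sensor=Y: ✗
sensor=B: ✗
sensor=K: ✗
offline_avg = 54

humidity_sum=151, offline_avg=54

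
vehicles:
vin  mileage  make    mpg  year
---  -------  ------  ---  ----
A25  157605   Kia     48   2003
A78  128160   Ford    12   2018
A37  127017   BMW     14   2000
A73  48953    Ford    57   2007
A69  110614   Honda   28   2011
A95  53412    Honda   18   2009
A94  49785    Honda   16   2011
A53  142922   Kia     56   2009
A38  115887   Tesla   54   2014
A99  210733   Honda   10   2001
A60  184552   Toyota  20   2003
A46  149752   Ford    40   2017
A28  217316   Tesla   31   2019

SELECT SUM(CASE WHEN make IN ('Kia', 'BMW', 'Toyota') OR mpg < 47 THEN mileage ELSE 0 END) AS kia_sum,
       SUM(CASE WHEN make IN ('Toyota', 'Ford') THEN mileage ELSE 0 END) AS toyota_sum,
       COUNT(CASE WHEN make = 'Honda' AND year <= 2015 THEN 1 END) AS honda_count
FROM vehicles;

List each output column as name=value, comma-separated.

[kia_sum: make IN ('Kia', 'BMW', 'Toyota') OR mpg < 47]
vin=A25: ✓ → 157605
vin=A78: ✓ → 128160
vin=A37: ✓ → 127017
vin=A73: ✗
vin=A69: ✓ → 110614
vin=A95: ✓ → 53412
vin=A94: ✓ → 49785
vin=A53: ✓ → 142922
vin=A38: ✗
vin=A99: ✓ → 210733
vin=A60: ✓ → 184552
vin=A46: ✓ → 149752
vin=A28: ✓ → 217316
kia_sum = 157605 + 128160 + 127017 + 110614 + 53412 + 49785 + 142922 + 210733 + 184552 + 149752 + 217316 = 1531868
—
[toyota_sum: make IN ('Toyota', 'Ford')]
vin=A25: ✗
vin=A78: ✓ → 128160
vin=A37: ✗
vin=A73: ✓ → 48953
vin=A69: ✗
vin=A95: ✗
vin=A94: ✗
vin=A53: ✗
vin=A38: ✗
vin=A99: ✗
vin=A60: ✓ → 184552
vin=A46: ✓ → 149752
vin=A28: ✗
toyota_sum = 128160 + 48953 + 184552 + 149752 = 511417
—
[honda_count: make = 'Honda' AND year <= 2015]
vin=A25: ✗
vin=A78: ✗
vin=A37: ✗
vin=A73: ✗
vin=A69: ✓ → 1
vin=A95: ✓ → 1
vin=A94: ✓ → 1
vin=A53: ✗
vin=A38: ✗
vin=A99: ✓ → 1
vin=A60: ✗
vin=A46: ✗
vin=A28: ✗
honda_count = COUNT(1, 1, 1, 1) = 4

kia_sum=1531868, toyota_sum=511417, honda_count=4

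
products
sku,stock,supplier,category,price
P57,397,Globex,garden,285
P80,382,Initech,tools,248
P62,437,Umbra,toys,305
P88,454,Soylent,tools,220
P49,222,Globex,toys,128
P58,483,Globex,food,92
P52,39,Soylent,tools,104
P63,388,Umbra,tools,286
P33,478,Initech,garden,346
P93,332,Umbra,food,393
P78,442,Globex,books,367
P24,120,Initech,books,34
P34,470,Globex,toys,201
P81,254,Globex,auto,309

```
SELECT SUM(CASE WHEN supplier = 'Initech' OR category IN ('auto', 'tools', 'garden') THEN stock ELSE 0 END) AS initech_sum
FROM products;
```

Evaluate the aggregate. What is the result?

2512

sku=P57: ✓ → 397
sku=P80: ✓ → 382
sku=P62: ✗
sku=P88: ✓ → 454
sku=P49: ✗
sku=P58: ✗
sku=P52: ✓ → 39
sku=P63: ✓ → 388
sku=P33: ✓ → 478
sku=P93: ✗
sku=P78: ✗
sku=P24: ✓ → 120
sku=P34: ✗
sku=P81: ✓ → 254
initech_sum = 397 + 382 + 454 + 39 + 388 + 478 + 120 + 254 = 2512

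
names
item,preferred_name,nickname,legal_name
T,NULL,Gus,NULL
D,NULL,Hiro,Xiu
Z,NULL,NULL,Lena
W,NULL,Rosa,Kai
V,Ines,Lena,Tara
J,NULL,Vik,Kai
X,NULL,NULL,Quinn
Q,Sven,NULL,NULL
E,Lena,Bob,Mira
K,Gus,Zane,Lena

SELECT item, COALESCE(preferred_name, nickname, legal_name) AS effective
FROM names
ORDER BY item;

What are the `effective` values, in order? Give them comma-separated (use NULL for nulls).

item=D: preferred_name=NULL, nickname=Hiro → Hiro
item=E: preferred_name=Lena → Lena
item=J: preferred_name=NULL, nickname=Vik → Vik
item=K: preferred_name=Gus → Gus
item=Q: preferred_name=Sven → Sven
item=T: preferred_name=NULL, nickname=Gus → Gus
item=V: preferred_name=Ines → Ines
item=W: preferred_name=NULL, nickname=Rosa → Rosa
item=X: preferred_name=NULL, nickname=NULL, legal_name=Quinn → Quinn
item=Z: preferred_name=NULL, nickname=NULL, legal_name=Lena → Lena

Hiro, Lena, Vik, Gus, Sven, Gus, Ines, Rosa, Quinn, Lena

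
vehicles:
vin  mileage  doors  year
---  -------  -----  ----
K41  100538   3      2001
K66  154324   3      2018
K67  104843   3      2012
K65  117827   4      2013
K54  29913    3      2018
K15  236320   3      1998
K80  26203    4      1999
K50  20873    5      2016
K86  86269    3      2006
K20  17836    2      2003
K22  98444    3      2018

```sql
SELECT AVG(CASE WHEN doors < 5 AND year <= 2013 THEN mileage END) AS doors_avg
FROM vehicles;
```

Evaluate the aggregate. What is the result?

vin=K41: ✓ → 100538
vin=K66: ✗
vin=K67: ✓ → 104843
vin=K65: ✓ → 117827
vin=K54: ✗
vin=K15: ✓ → 236320
vin=K80: ✓ → 26203
vin=K50: ✗
vin=K86: ✓ → 86269
vin=K20: ✓ → 17836
vin=K22: ✗
doors_avg = (100538 + 104843 + 117827 + 236320 + 26203 + 86269 + 17836) / 7 = 98548

98548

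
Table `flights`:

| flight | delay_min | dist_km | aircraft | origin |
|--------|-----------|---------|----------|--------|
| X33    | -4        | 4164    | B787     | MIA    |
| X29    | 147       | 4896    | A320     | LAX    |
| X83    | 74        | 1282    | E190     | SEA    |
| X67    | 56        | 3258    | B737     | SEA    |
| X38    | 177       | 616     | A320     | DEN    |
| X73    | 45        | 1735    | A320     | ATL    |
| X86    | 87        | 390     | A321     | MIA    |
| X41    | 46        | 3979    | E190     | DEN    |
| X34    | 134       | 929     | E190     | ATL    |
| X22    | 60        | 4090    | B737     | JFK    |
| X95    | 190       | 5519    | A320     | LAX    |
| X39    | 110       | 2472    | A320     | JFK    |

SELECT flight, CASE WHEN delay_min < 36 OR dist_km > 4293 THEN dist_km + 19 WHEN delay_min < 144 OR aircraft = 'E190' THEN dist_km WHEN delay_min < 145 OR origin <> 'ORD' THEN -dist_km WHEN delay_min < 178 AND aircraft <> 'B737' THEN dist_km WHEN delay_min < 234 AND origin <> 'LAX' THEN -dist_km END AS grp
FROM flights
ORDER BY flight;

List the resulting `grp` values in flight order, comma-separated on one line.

flight=X22: delay_min < 144 OR aircraft = 'E190' → 4090
flight=X29: delay_min < 36 OR dist_km > 4293 → 4915
flight=X33: delay_min < 36 OR dist_km > 4293 → 4183
flight=X34: delay_min < 144 OR aircraft = 'E190' → 929
flight=X38: delay_min < 145 OR origin <> 'ORD' → -616
flight=X39: delay_min < 144 OR aircraft = 'E190' → 2472
flight=X41: delay_min < 144 OR aircraft = 'E190' → 3979
flight=X67: delay_min < 144 OR aircraft = 'E190' → 3258
flight=X73: delay_min < 144 OR aircraft = 'E190' → 1735
flight=X83: delay_min < 144 OR aircraft = 'E190' → 1282
flight=X86: delay_min < 144 OR aircraft = 'E190' → 390
flight=X95: delay_min < 36 OR dist_km > 4293 → 5538

4090, 4915, 4183, 929, -616, 2472, 3979, 3258, 1735, 1282, 390, 5538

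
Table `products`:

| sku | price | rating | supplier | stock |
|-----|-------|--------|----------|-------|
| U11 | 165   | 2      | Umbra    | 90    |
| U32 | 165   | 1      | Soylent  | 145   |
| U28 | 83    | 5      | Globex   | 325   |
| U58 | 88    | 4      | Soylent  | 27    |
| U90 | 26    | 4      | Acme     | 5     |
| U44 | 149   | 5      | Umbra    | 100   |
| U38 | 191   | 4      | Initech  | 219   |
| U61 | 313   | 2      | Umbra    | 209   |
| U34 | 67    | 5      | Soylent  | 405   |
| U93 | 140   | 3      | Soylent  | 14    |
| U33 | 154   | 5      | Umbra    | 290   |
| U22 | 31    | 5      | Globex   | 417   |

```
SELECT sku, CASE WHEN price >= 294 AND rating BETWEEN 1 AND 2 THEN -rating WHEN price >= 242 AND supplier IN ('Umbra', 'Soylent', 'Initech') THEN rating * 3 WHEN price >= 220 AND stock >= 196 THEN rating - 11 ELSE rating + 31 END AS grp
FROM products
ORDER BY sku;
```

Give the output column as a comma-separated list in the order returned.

sku=U11: ELSE → 33
sku=U22: ELSE → 36
sku=U28: ELSE → 36
sku=U32: ELSE → 32
sku=U33: ELSE → 36
sku=U34: ELSE → 36
sku=U38: ELSE → 35
sku=U44: ELSE → 36
sku=U58: ELSE → 35
sku=U61: price >= 294 AND rating BETWEEN 1 AND 2 → -2
sku=U90: ELSE → 35
sku=U93: ELSE → 34

33, 36, 36, 32, 36, 36, 35, 36, 35, -2, 35, 34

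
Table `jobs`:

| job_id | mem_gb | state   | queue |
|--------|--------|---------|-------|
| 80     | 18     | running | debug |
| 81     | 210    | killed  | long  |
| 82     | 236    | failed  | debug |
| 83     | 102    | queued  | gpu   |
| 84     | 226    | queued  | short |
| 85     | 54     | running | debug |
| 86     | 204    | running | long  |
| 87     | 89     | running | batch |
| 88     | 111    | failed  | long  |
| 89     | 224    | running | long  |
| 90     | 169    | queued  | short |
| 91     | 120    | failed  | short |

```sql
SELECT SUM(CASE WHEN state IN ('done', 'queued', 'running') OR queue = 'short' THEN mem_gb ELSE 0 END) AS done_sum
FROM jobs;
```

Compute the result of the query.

1206

job_id=80: ✓ → 18
job_id=81: ✗
job_id=82: ✗
job_id=83: ✓ → 102
job_id=84: ✓ → 226
job_id=85: ✓ → 54
job_id=86: ✓ → 204
job_id=87: ✓ → 89
job_id=88: ✗
job_id=89: ✓ → 224
job_id=90: ✓ → 169
job_id=91: ✓ → 120
done_sum = 18 + 102 + 226 + 54 + 204 + 89 + 224 + 169 + 120 = 1206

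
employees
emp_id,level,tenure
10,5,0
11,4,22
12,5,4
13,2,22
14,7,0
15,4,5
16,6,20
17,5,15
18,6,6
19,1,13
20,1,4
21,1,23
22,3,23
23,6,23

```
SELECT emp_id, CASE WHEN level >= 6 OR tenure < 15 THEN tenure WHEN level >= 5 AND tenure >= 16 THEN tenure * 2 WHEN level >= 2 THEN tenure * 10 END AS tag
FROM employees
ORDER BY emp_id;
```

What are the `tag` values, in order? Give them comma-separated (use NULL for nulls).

emp_id=10: level >= 6 OR tenure < 15 → 0
emp_id=11: level >= 2 → 220
emp_id=12: level >= 6 OR tenure < 15 → 4
emp_id=13: level >= 2 → 220
emp_id=14: level >= 6 OR tenure < 15 → 0
emp_id=15: level >= 6 OR tenure < 15 → 5
emp_id=16: level >= 6 OR tenure < 15 → 20
emp_id=17: level >= 2 → 150
emp_id=18: level >= 6 OR tenure < 15 → 6
emp_id=19: level >= 6 OR tenure < 15 → 13
emp_id=20: level >= 6 OR tenure < 15 → 4
emp_id=21: (no match → NULL) → NULL
emp_id=22: level >= 2 → 230
emp_id=23: level >= 6 OR tenure < 15 → 23

0, 220, 4, 220, 0, 5, 20, 150, 6, 13, 4, NULL, 230, 23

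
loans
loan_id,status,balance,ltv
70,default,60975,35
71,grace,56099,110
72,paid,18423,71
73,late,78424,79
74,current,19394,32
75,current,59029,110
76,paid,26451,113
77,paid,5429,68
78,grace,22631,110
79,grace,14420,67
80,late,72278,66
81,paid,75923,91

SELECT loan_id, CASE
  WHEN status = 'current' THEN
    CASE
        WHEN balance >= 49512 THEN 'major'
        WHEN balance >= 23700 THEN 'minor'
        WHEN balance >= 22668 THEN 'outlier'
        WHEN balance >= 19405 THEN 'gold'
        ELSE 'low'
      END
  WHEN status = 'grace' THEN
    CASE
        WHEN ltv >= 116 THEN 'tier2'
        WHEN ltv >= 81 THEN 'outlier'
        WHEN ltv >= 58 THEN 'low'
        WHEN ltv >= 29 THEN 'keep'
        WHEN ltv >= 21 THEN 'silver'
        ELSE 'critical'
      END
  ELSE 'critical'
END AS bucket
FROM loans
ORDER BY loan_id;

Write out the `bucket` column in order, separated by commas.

critical, outlier, critical, critical, low, major, critical, critical, outlier, low, critical, critical

loan_id=70: status='default' → outer ELSE → critical
loan_id=71: status='grace' → inner[ltv >= 81] → outlier
loan_id=72: status='paid' → outer ELSE → critical
loan_id=73: status='late' → outer ELSE → critical
loan_id=74: status='current' → inner[ELSE] → low
loan_id=75: status='current' → inner[balance >= 49512] → major
loan_id=76: status='paid' → outer ELSE → critical
loan_id=77: status='paid' → outer ELSE → critical
loan_id=78: status='grace' → inner[ltv >= 81] → outlier
loan_id=79: status='grace' → inner[ltv >= 58] → low
loan_id=80: status='late' → outer ELSE → critical
loan_id=81: status='paid' → outer ELSE → critical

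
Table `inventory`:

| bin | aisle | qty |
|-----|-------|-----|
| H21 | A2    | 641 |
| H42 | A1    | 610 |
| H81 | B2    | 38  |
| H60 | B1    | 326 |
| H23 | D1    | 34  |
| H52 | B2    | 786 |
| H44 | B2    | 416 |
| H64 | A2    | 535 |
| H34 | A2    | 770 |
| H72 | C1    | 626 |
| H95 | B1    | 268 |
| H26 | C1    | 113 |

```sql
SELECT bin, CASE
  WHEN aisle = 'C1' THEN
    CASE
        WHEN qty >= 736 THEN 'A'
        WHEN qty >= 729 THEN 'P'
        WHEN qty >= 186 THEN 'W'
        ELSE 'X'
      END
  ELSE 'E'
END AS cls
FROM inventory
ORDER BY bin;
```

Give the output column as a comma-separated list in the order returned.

bin=H21: aisle='A2' → outer ELSE → E
bin=H23: aisle='D1' → outer ELSE → E
bin=H26: aisle='C1' → inner[ELSE] → X
bin=H34: aisle='A2' → outer ELSE → E
bin=H42: aisle='A1' → outer ELSE → E
bin=H44: aisle='B2' → outer ELSE → E
bin=H52: aisle='B2' → outer ELSE → E
bin=H60: aisle='B1' → outer ELSE → E
bin=H64: aisle='A2' → outer ELSE → E
bin=H72: aisle='C1' → inner[qty >= 186] → W
bin=H81: aisle='B2' → outer ELSE → E
bin=H95: aisle='B1' → outer ELSE → E

E, E, X, E, E, E, E, E, E, W, E, E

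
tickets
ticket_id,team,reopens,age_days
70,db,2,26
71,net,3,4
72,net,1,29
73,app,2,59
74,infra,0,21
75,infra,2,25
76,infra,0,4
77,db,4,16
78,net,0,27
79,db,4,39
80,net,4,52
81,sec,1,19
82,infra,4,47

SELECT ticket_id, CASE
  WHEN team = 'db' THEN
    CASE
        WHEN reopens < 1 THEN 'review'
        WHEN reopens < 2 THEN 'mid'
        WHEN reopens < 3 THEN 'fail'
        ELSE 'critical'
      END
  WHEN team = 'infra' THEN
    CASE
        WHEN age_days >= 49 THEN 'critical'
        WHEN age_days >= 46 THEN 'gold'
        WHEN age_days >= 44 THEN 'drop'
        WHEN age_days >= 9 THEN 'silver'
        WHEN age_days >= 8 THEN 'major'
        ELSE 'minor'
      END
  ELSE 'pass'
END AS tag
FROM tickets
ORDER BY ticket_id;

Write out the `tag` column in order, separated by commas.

fail, pass, pass, pass, silver, silver, minor, critical, pass, critical, pass, pass, gold

ticket_id=70: team='db' → inner[reopens < 3] → fail
ticket_id=71: team='net' → outer ELSE → pass
ticket_id=72: team='net' → outer ELSE → pass
ticket_id=73: team='app' → outer ELSE → pass
ticket_id=74: team='infra' → inner[age_days >= 9] → silver
ticket_id=75: team='infra' → inner[age_days >= 9] → silver
ticket_id=76: team='infra' → inner[ELSE] → minor
ticket_id=77: team='db' → inner[ELSE] → critical
ticket_id=78: team='net' → outer ELSE → pass
ticket_id=79: team='db' → inner[ELSE] → critical
ticket_id=80: team='net' → outer ELSE → pass
ticket_id=81: team='sec' → outer ELSE → pass
ticket_id=82: team='infra' → inner[age_days >= 46] → gold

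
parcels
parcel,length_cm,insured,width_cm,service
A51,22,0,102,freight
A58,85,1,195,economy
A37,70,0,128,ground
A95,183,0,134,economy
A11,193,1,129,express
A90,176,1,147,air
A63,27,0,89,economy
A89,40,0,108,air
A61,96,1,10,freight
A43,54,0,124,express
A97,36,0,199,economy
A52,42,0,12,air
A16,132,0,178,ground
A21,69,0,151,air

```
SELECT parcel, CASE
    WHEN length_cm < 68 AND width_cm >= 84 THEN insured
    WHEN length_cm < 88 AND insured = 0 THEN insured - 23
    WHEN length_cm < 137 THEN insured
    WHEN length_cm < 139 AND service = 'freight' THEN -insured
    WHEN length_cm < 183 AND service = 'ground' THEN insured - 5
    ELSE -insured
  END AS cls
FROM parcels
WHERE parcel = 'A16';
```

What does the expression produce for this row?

parcel = A16: length_cm=132, insured=0, width_cm=178, service=ground.
length_cm < 68 AND width_cm >= 84 → false
length_cm < 88 AND insured = 0 → false
length_cm < 137 → true → 0

0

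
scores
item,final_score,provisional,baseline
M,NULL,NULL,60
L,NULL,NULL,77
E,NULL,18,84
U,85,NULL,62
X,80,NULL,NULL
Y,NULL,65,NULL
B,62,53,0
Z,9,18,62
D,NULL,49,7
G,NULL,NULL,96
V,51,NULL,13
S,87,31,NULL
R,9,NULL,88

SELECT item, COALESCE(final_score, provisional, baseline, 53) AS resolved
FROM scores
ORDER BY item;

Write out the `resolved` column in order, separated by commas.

item=B: final_score=62 → 62
item=D: final_score=NULL, provisional=49 → 49
item=E: final_score=NULL, provisional=18 → 18
item=G: final_score=NULL, provisional=NULL, baseline=96 → 96
item=L: final_score=NULL, provisional=NULL, baseline=77 → 77
item=M: final_score=NULL, provisional=NULL, baseline=60 → 60
item=R: final_score=9 → 9
item=S: final_score=87 → 87
item=U: final_score=85 → 85
item=V: final_score=51 → 51
item=X: final_score=80 → 80
item=Y: final_score=NULL, provisional=65 → 65
item=Z: final_score=9 → 9

62, 49, 18, 96, 77, 60, 9, 87, 85, 51, 80, 65, 9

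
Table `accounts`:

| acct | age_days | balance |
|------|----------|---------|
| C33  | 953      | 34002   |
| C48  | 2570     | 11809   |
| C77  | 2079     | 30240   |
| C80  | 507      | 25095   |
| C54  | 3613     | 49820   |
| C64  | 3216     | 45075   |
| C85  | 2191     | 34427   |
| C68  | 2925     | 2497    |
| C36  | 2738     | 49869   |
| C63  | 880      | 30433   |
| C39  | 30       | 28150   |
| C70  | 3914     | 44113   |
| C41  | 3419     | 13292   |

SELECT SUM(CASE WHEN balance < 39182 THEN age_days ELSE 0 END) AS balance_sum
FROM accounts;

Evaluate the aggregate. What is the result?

15554

acct=C33: ✓ → 953
acct=C48: ✓ → 2570
acct=C77: ✓ → 2079
acct=C80: ✓ → 507
acct=C54: ✗
acct=C64: ✗
acct=C85: ✓ → 2191
acct=C68: ✓ → 2925
acct=C36: ✗
acct=C63: ✓ → 880
acct=C39: ✓ → 30
acct=C70: ✗
acct=C41: ✓ → 3419
balance_sum = 953 + 2570 + 2079 + 507 + 2191 + 2925 + 880 + 30 + 3419 = 15554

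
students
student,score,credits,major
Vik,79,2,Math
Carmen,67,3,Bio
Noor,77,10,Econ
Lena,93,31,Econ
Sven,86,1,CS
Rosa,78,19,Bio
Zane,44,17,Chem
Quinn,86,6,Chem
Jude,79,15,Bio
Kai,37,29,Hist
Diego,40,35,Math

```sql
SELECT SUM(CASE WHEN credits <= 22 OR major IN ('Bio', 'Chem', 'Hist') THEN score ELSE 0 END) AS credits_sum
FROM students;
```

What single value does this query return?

student=Vik: ✓ → 79
student=Carmen: ✓ → 67
student=Noor: ✓ → 77
student=Lena: ✗
student=Sven: ✓ → 86
student=Rosa: ✓ → 78
student=Zane: ✓ → 44
student=Quinn: ✓ → 86
student=Jude: ✓ → 79
student=Kai: ✓ → 37
student=Diego: ✗
credits_sum = 79 + 67 + 77 + 86 + 78 + 44 + 86 + 79 + 37 = 633

633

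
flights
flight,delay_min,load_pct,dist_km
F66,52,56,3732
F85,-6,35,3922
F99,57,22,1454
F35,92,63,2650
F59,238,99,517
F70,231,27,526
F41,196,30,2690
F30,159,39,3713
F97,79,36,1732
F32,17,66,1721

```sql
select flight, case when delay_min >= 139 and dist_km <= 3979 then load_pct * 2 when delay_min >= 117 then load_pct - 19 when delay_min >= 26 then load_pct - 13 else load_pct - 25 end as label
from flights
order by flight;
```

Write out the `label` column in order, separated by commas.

flight=F30: delay_min >= 139 and dist_km <= 3979 → 78
flight=F32: ELSE → 41
flight=F35: delay_min >= 26 → 50
flight=F41: delay_min >= 139 and dist_km <= 3979 → 60
flight=F59: delay_min >= 139 and dist_km <= 3979 → 198
flight=F66: delay_min >= 26 → 43
flight=F70: delay_min >= 139 and dist_km <= 3979 → 54
flight=F85: ELSE → 10
flight=F97: delay_min >= 26 → 23
flight=F99: delay_min >= 26 → 9

78, 41, 50, 60, 198, 43, 54, 10, 23, 9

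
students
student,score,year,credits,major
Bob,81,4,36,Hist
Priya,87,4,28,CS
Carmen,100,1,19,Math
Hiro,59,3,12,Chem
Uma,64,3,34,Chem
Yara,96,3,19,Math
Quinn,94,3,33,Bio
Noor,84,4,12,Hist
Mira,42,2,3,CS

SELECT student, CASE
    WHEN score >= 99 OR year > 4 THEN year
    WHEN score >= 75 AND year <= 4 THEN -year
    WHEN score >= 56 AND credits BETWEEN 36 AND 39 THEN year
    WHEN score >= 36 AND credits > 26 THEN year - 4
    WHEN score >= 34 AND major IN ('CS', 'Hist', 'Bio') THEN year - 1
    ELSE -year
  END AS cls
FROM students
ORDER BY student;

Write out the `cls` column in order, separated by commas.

student=Bob: score >= 75 AND year <= 4 → -4
student=Carmen: score >= 99 OR year > 4 → 1
student=Hiro: ELSE → -3
student=Mira: score >= 34 AND major IN ('CS', 'Hist', 'Bio') → 1
student=Noor: score >= 75 AND year <= 4 → -4
student=Priya: score >= 75 AND year <= 4 → -4
student=Quinn: score >= 75 AND year <= 4 → -3
student=Uma: score >= 36 AND credits > 26 → -1
student=Yara: score >= 75 AND year <= 4 → -3

-4, 1, -3, 1, -4, -4, -3, -1, -3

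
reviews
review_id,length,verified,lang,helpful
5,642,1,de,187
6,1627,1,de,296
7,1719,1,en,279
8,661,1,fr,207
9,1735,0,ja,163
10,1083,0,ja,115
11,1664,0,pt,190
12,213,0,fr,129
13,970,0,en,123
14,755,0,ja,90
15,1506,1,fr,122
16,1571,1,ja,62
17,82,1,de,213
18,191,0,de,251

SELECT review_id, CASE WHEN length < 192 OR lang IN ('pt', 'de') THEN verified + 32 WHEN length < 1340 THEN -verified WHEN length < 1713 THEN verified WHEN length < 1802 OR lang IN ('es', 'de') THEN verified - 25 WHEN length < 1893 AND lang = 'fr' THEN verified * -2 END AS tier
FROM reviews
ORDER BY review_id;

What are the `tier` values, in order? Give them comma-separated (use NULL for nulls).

review_id=5: length < 192 OR lang IN ('pt', 'de') → 33
review_id=6: length < 192 OR lang IN ('pt', 'de') → 33
review_id=7: length < 1802 OR lang IN ('es', 'de') → -24
review_id=8: length < 1340 → -1
review_id=9: length < 1802 OR lang IN ('es', 'de') → -25
review_id=10: length < 1340 → 0
review_id=11: length < 192 OR lang IN ('pt', 'de') → 32
review_id=12: length < 1340 → 0
review_id=13: length < 1340 → 0
review_id=14: length < 1340 → 0
review_id=15: length < 1713 → 1
review_id=16: length < 1713 → 1
review_id=17: length < 192 OR lang IN ('pt', 'de') → 33
review_id=18: length < 192 OR lang IN ('pt', 'de') → 32

33, 33, -24, -1, -25, 0, 32, 0, 0, 0, 1, 1, 33, 32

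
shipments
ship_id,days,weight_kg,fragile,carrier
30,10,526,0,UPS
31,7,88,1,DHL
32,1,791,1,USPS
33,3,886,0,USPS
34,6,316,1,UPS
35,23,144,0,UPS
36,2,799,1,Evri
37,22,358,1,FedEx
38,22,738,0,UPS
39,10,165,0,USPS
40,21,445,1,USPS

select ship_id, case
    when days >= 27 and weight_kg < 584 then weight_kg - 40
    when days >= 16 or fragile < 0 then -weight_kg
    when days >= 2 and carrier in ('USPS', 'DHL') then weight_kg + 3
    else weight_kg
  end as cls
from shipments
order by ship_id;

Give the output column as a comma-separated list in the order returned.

526, 91, 791, 889, 316, -144, 799, -358, -738, 168, -445

ship_id=30: ELSE → 526
ship_id=31: days >= 2 and carrier in ('USPS', 'DHL') → 91
ship_id=32: ELSE → 791
ship_id=33: days >= 2 and carrier in ('USPS', 'DHL') → 889
ship_id=34: ELSE → 316
ship_id=35: days >= 16 or fragile < 0 → -144
ship_id=36: ELSE → 799
ship_id=37: days >= 16 or fragile < 0 → -358
ship_id=38: days >= 16 or fragile < 0 → -738
ship_id=39: days >= 2 and carrier in ('USPS', 'DHL') → 168
ship_id=40: days >= 16 or fragile < 0 → -445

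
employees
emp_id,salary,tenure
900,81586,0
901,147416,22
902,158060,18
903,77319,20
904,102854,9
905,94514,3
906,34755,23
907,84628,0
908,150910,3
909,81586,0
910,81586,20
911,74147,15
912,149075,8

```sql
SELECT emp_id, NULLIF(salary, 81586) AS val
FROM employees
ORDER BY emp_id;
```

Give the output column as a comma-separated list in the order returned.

NULL, 147416, 158060, 77319, 102854, 94514, 34755, 84628, 150910, NULL, NULL, 74147, 149075

emp_id=900: salary=81586 vs 81586: equal → NULL
emp_id=901: salary=147416 vs 81586: differ → 147416
emp_id=902: salary=158060 vs 81586: differ → 158060
emp_id=903: salary=77319 vs 81586: differ → 77319
emp_id=904: salary=102854 vs 81586: differ → 102854
emp_id=905: salary=94514 vs 81586: differ → 94514
emp_id=906: salary=34755 vs 81586: differ → 34755
emp_id=907: salary=84628 vs 81586: differ → 84628
emp_id=908: salary=150910 vs 81586: differ → 150910
emp_id=909: salary=81586 vs 81586: equal → NULL
emp_id=910: salary=81586 vs 81586: equal → NULL
emp_id=911: salary=74147 vs 81586: differ → 74147
emp_id=912: salary=149075 vs 81586: differ → 149075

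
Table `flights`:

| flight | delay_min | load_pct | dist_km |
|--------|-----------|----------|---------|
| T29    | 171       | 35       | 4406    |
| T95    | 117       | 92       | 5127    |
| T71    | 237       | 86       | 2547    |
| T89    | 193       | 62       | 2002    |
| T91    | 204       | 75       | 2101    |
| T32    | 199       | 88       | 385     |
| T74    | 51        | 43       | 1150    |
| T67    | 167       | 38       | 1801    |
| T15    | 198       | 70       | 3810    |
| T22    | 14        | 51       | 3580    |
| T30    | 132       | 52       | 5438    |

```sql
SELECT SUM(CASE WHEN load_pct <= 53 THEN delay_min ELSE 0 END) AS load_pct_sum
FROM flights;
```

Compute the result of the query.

flight=T29: ✓ → 171
flight=T95: ✗
flight=T71: ✗
flight=T89: ✗
flight=T91: ✗
flight=T32: ✗
flight=T74: ✓ → 51
flight=T67: ✓ → 167
flight=T15: ✗
flight=T22: ✓ → 14
flight=T30: ✓ → 132
load_pct_sum = 171 + 51 + 167 + 14 + 132 = 535

535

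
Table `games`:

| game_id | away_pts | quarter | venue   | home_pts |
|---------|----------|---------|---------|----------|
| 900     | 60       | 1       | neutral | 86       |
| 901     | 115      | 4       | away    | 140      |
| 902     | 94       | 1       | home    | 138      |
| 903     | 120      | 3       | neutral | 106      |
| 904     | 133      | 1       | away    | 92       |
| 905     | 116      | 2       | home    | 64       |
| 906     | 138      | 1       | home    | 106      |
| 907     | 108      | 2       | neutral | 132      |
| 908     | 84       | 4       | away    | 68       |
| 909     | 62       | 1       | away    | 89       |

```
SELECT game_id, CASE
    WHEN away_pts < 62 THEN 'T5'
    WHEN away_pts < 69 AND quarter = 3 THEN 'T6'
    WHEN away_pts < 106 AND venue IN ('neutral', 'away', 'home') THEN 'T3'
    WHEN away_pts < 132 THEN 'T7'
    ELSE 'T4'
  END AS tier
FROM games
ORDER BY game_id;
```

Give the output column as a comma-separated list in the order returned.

T5, T7, T3, T7, T4, T7, T4, T7, T3, T3

game_id=900: away_pts < 62 → T5
game_id=901: away_pts < 132 → T7
game_id=902: away_pts < 106 AND venue IN ('neutral', 'away', 'home') → T3
game_id=903: away_pts < 132 → T7
game_id=904: ELSE → T4
game_id=905: away_pts < 132 → T7
game_id=906: ELSE → T4
game_id=907: away_pts < 132 → T7
game_id=908: away_pts < 106 AND venue IN ('neutral', 'away', 'home') → T3
game_id=909: away_pts < 106 AND venue IN ('neutral', 'away', 'home') → T3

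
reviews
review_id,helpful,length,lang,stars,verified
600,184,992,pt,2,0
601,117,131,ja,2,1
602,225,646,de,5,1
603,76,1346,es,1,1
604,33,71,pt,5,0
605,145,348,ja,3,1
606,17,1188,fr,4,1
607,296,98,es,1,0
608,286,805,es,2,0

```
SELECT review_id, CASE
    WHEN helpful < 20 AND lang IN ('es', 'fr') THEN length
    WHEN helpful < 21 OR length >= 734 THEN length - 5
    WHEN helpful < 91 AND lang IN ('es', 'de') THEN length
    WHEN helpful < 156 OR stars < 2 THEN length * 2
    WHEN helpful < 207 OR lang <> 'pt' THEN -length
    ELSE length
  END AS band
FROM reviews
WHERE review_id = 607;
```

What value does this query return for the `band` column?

196

review_id = 607: helpful=296, length=98, lang=es, stars=1, verified=0.
helpful < 20 AND lang IN ('es', 'fr') → false
helpful < 21 OR length >= 734 → false
helpful < 91 AND lang IN ('es', 'de') → false
helpful < 156 OR stars < 2 → true → 196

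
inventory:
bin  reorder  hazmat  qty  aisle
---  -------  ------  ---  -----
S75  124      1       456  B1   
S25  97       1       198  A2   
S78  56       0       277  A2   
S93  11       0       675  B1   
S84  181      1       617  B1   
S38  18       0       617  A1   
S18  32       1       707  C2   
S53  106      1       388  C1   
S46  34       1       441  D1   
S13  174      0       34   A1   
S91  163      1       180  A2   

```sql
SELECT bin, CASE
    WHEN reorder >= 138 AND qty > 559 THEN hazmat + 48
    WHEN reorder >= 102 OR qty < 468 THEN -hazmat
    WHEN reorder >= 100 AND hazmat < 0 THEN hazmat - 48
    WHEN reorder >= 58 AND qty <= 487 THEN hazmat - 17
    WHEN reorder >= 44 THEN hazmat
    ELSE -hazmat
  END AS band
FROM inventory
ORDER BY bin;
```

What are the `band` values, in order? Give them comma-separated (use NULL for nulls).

0, -1, -1, 0, -1, -1, -1, 0, 49, -1, 0

bin=S13: reorder >= 102 OR qty < 468 → 0
bin=S18: ELSE → -1
bin=S25: reorder >= 102 OR qty < 468 → -1
bin=S38: ELSE → 0
bin=S46: reorder >= 102 OR qty < 468 → -1
bin=S53: reorder >= 102 OR qty < 468 → -1
bin=S75: reorder >= 102 OR qty < 468 → -1
bin=S78: reorder >= 102 OR qty < 468 → 0
bin=S84: reorder >= 138 AND qty > 559 → 49
bin=S91: reorder >= 102 OR qty < 468 → -1
bin=S93: ELSE → 0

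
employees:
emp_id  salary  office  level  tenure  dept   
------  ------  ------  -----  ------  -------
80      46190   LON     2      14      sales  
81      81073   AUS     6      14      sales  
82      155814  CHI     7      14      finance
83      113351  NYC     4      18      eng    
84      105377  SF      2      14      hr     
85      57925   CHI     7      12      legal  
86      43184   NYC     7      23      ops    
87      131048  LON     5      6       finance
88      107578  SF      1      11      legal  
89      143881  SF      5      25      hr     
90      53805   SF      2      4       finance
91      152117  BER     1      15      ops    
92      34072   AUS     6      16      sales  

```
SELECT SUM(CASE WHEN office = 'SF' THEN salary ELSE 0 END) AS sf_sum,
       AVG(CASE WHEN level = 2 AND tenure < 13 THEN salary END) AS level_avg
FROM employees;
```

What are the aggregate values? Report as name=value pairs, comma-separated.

sf_sum=410641, level_avg=53805

[sf_sum: office = 'SF']
emp_id=80: ✗
emp_id=81: ✗
emp_id=82: ✗
emp_id=83: ✗
emp_id=84: ✓ → 105377
emp_id=85: ✗
emp_id=86: ✗
emp_id=87: ✗
emp_id=88: ✓ → 107578
emp_id=89: ✓ → 143881
emp_id=90: ✓ → 53805
emp_id=91: ✗
emp_id=92: ✗
sf_sum = 105377 + 107578 + 143881 + 53805 = 410641
—
[level_avg: level = 2 AND tenure < 13]
emp_id=80: ✗
emp_id=81: ✗
emp_id=82: ✗
emp_id=83: ✗
emp_id=84: ✗
emp_id=85: ✗
emp_id=86: ✗
emp_id=87: ✗
emp_id=88: ✗
emp_id=89: ✗
emp_id=90: ✓ → 53805
emp_id=91: ✗
emp_id=92: ✗
level_avg = 53805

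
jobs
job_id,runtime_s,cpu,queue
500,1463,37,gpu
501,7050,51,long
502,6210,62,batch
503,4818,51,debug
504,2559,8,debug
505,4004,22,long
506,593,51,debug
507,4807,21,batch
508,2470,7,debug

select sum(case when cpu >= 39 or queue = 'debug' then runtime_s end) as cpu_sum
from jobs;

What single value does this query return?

23700

job_id=500: ✗
job_id=501: ✓ → 7050
job_id=502: ✓ → 6210
job_id=503: ✓ → 4818
job_id=504: ✓ → 2559
job_id=505: ✗
job_id=506: ✓ → 593
job_id=507: ✗
job_id=508: ✓ → 2470
cpu_sum = 7050 + 6210 + 4818 + 2559 + 593 + 2470 = 23700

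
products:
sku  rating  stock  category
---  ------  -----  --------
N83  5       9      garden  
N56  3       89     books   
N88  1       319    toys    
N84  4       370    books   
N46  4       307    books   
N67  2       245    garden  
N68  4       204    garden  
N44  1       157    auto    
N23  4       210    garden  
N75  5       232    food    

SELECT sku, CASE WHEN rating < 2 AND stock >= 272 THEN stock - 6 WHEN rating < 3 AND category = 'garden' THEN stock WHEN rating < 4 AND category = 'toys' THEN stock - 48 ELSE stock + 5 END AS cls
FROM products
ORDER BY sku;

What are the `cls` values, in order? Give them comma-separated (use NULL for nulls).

215, 162, 312, 94, 245, 209, 237, 14, 375, 313

sku=N23: ELSE → 215
sku=N44: ELSE → 162
sku=N46: ELSE → 312
sku=N56: ELSE → 94
sku=N67: rating < 3 AND category = 'garden' → 245
sku=N68: ELSE → 209
sku=N75: ELSE → 237
sku=N83: ELSE → 14
sku=N84: ELSE → 375
sku=N88: rating < 2 AND stock >= 272 → 313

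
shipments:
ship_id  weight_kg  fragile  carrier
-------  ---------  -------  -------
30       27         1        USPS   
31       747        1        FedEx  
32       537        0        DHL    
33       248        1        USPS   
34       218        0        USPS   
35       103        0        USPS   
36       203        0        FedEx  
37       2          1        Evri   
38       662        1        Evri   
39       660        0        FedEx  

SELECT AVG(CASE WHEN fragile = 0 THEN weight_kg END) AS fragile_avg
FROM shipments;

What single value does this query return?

344.2

ship_id=30: ✗
ship_id=31: ✗
ship_id=32: ✓ → 537
ship_id=33: ✗
ship_id=34: ✓ → 218
ship_id=35: ✓ → 103
ship_id=36: ✓ → 203
ship_id=37: ✗
ship_id=38: ✗
ship_id=39: ✓ → 660
fragile_avg = (537 + 218 + 103 + 203 + 660) / 5 = 344.2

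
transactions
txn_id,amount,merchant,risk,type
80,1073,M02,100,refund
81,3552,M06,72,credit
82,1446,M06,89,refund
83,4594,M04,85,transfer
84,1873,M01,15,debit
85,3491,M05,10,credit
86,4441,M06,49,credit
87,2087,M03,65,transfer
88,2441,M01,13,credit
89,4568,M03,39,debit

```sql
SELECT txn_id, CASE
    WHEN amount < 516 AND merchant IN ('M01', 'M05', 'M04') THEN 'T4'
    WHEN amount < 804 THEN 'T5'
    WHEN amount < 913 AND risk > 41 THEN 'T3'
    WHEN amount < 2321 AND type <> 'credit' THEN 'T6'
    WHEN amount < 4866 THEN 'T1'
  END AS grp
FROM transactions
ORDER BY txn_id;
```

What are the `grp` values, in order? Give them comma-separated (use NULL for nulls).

txn_id=80: amount < 2321 AND type <> 'credit' → T6
txn_id=81: amount < 4866 → T1
txn_id=82: amount < 2321 AND type <> 'credit' → T6
txn_id=83: amount < 4866 → T1
txn_id=84: amount < 2321 AND type <> 'credit' → T6
txn_id=85: amount < 4866 → T1
txn_id=86: amount < 4866 → T1
txn_id=87: amount < 2321 AND type <> 'credit' → T6
txn_id=88: amount < 4866 → T1
txn_id=89: amount < 4866 → T1

T6, T1, T6, T1, T6, T1, T1, T6, T1, T1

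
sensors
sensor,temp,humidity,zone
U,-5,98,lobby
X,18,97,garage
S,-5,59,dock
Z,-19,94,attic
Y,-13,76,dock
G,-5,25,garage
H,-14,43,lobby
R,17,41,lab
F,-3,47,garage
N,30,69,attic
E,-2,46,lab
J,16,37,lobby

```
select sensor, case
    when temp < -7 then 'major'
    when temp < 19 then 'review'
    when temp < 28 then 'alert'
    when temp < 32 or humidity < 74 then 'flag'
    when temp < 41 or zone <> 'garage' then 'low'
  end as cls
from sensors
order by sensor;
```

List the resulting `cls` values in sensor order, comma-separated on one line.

sensor=E: temp < 19 → review
sensor=F: temp < 19 → review
sensor=G: temp < 19 → review
sensor=H: temp < -7 → major
sensor=J: temp < 19 → review
sensor=N: temp < 32 or humidity < 74 → flag
sensor=R: temp < 19 → review
sensor=S: temp < 19 → review
sensor=U: temp < 19 → review
sensor=X: temp < 19 → review
sensor=Y: temp < -7 → major
sensor=Z: temp < -7 → major

review, review, review, major, review, flag, review, review, review, review, major, major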